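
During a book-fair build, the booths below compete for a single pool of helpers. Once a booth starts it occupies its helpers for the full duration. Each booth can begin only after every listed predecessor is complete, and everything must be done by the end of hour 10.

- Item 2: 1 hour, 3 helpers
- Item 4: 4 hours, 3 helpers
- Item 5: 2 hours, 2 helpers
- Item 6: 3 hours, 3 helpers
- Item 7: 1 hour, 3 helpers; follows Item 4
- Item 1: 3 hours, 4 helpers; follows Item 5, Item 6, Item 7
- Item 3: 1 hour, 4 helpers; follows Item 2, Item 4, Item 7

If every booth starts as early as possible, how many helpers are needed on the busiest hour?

Early-start schedule: Item 2@1, Item 4@1, Item 5@1, Item 6@1, Item 7@5, Item 1@6, Item 3@6.
Load per hour: hour 1: 11, hour 2: 8, hour 3: 6, hour 4: 3, hour 5: 3, hour 6: 8, hour 7: 4, hour 8: 4, hour 9: 0, hour 10: 0.
Peak is 11.

11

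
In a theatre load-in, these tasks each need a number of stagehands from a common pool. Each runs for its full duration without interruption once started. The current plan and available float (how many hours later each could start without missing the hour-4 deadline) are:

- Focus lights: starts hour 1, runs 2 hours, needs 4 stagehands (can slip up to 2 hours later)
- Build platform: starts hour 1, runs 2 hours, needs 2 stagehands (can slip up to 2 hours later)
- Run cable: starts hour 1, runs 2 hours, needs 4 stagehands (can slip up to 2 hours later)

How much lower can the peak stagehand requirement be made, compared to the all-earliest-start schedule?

Early-start peak: h1:10  h2:10  h3:0  h4:0 ⇒ 10.
Leveled (Focus lights@1, Build platform@1, Run cable@3): h1:6  h2:6  h3:4  h4:4 ⇒ 6.
Reduction 10 − 6 = 4.

4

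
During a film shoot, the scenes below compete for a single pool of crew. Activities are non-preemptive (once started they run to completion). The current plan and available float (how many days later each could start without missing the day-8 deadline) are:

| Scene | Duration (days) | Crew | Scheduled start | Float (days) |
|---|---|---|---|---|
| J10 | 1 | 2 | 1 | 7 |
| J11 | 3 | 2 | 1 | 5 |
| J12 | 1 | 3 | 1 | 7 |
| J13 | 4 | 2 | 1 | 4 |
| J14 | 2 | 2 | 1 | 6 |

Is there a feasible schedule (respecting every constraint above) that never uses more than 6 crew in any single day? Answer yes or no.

yes

Schedule J10@1, J11@1, J12@4, J13@5, J14@2: d1:4  d2:4  d3:4  d4:3  d5:2  d6:2  d7:2  d8:2 — peak 4 ≤ 6.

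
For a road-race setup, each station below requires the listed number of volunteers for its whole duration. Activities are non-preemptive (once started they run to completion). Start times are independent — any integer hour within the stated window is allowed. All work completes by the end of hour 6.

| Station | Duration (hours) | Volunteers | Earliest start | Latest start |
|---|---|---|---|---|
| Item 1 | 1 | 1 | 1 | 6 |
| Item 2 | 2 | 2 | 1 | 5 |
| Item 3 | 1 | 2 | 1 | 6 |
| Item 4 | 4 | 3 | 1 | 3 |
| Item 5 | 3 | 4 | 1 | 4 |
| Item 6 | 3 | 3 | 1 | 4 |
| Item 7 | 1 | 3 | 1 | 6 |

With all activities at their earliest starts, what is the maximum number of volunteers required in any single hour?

Early-start schedule: Item 1@1, Item 2@1, Item 3@1, Item 4@1, Item 5@1, Item 6@1, Item 7@1.
Load per hour: hour 1: 18, hour 2: 12, hour 3: 10, hour 4: 3, hour 5: 0, hour 6: 0.
Peak is 18.

18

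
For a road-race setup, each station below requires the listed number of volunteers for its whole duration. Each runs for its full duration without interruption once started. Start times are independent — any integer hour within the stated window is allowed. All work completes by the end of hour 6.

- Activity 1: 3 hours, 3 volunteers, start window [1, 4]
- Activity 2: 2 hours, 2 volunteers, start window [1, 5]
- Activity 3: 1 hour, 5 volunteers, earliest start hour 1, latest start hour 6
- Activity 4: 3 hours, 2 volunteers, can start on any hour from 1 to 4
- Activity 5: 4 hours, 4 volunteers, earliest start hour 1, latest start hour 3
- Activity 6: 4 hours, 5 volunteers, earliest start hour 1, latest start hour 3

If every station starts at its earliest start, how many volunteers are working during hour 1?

21

At early start, hour 1 has: Activity 1, Activity 2, Activity 3, Activity 4, Activity 5, Activity 6.
Demand: 3 + 2 + 5 + 2 + 4 + 5 = 21.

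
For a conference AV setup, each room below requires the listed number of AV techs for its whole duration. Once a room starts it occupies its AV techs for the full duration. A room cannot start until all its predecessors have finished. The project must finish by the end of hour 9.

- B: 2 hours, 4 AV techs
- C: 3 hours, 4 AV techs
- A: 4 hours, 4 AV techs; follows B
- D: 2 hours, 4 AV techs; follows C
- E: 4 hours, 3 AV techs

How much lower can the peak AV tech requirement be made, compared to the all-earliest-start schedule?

3

Early-start peak: h1:11  h2:11  h3:11  h4:11  h5:8  h6:4  h7:0  h8:0  h9:0 ⇒ 11.
Leveled (B@1, C@1, A@3, D@4, E@6): h1:8  h2:8  h3:8  h4:8  h5:8  h6:7  h7:3  h8:3  h9:3 ⇒ 8.
Reduction 11 − 8 = 3.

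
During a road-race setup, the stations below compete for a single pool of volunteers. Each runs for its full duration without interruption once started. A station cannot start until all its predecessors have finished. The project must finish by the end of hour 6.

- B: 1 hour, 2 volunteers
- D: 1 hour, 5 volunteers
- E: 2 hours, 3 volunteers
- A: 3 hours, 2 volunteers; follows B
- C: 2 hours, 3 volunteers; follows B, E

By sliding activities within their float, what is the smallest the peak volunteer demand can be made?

Early-start (B@1, D@1, E@1, A@2, C@3) gives peak 10: h1:10  h2:5  h3:5  h4:5  h5:0  h6:0.
Shift D→2, E→3, A→3, C→5.
Schedule B@1, D@2, E@3, A@3, C@5: h1:2  h2:5  h3:5  h4:5  h5:5  h6:3 — peak 5.
Total volunteer-hours = 25 over 6 hours ⇒ peak ≥ ⌈25/6⌉ = 5, so 5 is optimal.

5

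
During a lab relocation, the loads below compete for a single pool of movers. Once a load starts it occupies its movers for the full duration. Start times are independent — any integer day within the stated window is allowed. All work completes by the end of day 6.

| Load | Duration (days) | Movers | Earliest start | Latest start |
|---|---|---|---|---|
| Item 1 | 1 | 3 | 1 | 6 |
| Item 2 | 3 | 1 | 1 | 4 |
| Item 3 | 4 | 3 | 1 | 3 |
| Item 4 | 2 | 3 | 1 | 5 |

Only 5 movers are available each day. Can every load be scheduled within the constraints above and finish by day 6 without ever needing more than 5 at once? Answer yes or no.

The minimum achievable peak is 6; 5 < 6, so no feasible schedule stays within the cap.

no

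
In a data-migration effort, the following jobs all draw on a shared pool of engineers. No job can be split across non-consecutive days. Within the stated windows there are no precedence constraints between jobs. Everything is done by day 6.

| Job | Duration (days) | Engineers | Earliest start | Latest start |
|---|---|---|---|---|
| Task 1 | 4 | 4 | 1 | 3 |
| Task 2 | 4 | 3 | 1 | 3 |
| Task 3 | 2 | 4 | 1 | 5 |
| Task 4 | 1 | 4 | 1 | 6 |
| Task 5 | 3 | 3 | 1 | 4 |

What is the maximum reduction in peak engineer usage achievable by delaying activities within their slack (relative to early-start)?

Early-start peak: d1:18  d2:14  d3:10  d4:7  d5:0  d6:0 ⇒ 18.
Leveled (Task 1@1, Task 2@1, Task 3@5, Task 4@5, Task 5@1): d1:10  d2:10  d3:10  d4:7  d5:8  d6:4 ⇒ 10.
Reduction 18 − 10 = 8.

8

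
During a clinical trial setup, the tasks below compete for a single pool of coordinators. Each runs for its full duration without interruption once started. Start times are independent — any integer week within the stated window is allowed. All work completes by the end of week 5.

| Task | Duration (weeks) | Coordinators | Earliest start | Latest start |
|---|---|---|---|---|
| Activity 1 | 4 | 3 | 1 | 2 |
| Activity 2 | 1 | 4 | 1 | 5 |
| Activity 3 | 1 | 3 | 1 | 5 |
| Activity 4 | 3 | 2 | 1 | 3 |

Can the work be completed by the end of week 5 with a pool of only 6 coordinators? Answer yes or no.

Schedule Activity 1@1, Activity 2@5, Activity 3@1, Activity 4@2: w1:6  w2:5  w3:5  w4:5  w5:4 — peak 6 ≤ 6.

yes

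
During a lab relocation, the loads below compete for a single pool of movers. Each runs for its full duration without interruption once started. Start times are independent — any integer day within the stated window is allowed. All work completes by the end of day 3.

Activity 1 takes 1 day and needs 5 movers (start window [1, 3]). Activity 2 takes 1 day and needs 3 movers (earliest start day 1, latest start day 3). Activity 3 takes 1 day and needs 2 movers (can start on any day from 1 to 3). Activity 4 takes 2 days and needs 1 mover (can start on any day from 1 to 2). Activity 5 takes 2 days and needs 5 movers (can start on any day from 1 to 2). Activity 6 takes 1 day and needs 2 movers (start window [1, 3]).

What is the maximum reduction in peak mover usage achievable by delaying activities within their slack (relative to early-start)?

10

Early-start peak: d1:18  d2:6  d3:0 ⇒ 18.
Leveled (Activity 1@1, Activity 2@1, Activity 3@2, Activity 4@2, Activity 5@2, Activity 6@3): d1:8  d2:8  d3:8 ⇒ 8.
Reduction 18 − 8 = 10.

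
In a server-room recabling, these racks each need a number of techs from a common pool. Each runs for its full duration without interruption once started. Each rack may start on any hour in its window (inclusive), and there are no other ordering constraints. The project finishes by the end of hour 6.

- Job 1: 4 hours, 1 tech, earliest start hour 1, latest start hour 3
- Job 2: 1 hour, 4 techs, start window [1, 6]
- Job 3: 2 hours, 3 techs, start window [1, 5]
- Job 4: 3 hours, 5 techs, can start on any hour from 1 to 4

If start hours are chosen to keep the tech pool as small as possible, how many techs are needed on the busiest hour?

6

Early-start (Job 1@1, Job 2@1, Job 3@1, Job 4@1) gives peak 13: h1:13  h2:9  h3:6  h4:1  h5:0  h6:0.
Shift Job 3→2, Job 4→4.
Schedule Job 1@1, Job 2@1, Job 3@2, Job 4@4: h1:5  h2:4  h3:4  h4:6  h5:5  h6:5 — peak 6.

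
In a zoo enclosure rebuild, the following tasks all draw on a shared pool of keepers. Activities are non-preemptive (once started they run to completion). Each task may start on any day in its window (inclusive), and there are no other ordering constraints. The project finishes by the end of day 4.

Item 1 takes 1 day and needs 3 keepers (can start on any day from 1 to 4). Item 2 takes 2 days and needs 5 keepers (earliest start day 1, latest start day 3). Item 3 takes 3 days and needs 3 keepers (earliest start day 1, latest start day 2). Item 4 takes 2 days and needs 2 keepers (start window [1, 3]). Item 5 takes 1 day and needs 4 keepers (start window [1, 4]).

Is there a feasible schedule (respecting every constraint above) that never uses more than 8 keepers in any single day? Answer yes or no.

yes

Schedule Item 1@2, Item 2@3, Item 3@2, Item 4@1, Item 5@1: d1:6  d2:8  d3:8  d4:8 — peak 8 ≤ 8.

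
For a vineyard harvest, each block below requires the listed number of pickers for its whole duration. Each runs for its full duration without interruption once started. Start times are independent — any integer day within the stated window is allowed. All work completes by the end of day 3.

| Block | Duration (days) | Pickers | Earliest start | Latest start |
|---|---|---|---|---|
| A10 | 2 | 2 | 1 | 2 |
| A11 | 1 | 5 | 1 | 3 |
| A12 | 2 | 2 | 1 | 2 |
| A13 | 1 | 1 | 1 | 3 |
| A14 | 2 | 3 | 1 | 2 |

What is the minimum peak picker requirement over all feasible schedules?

7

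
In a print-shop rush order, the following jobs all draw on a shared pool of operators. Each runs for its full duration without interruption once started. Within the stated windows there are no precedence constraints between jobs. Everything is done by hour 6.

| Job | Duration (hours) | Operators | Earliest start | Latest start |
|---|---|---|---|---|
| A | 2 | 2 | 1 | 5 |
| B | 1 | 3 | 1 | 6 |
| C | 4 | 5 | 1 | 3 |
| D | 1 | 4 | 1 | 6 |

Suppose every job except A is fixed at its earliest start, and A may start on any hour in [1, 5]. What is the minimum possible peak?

A@1: h1:14  h2:7  h3:5  h4:5  h5:0  h6:0 → peak 14
A@2: h1:12  h2:7  h3:7  h4:5  h5:0  h6:0 → peak 12
A@3: h1:12  h2:5  h3:7  h4:7  h5:0  h6:0 → peak 12
A@4: h1:12  h2:5  h3:5  h4:7  h5:2  h6:0 → peak 12
A@5: h1:12  h2:5  h3:5  h4:5  h5:2  h6:2 → peak 12
Best is A@2, peak 12.

12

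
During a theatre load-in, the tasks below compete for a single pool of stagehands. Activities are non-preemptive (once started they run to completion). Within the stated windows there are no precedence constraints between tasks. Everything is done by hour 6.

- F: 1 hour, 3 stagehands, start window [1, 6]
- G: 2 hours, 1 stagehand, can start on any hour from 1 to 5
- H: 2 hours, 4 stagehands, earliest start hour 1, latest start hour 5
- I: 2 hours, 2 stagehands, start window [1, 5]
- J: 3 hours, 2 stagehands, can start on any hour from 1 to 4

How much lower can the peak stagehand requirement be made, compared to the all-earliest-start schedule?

Early-start peak: h1:12  h2:9  h3:2  h4:0  h5:0  h6:0 ⇒ 12.
Leveled (F@1, G@1, H@5, I@3, J@2): h1:4  h2:3  h3:4  h4:4  h5:4  h6:4 ⇒ 4.
Reduction 12 − 4 = 8.

8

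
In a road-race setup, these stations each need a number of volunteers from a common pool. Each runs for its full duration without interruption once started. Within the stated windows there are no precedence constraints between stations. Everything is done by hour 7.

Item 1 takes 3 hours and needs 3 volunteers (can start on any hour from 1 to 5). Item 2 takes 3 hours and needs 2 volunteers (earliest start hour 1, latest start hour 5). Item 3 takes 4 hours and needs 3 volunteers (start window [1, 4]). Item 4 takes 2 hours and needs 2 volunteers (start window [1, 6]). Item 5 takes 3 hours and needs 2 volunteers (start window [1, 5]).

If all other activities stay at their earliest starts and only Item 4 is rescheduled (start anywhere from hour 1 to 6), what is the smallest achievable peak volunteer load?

10

Item 4@1: h1:12  h2:12  h3:10  h4:3  h5:0  h6:0  h7:0 → peak 12
Item 4@2: h1:10  h2:12  h3:12  h4:3  h5:0  h6:0  h7:0 → peak 12
Item 4@3: h1:10  h2:10  h3:12  h4:5  h5:0  h6:0  h7:0 → peak 12
Item 4@4: h1:10  h2:10  h3:10  h4:5  h5:2  h6:0  h7:0 → peak 10
Item 4@5: h1:10  h2:10  h3:10  h4:3  h5:2  h6:2  h7:0 → peak 10
Item 4@6: h1:10  h2:10  h3:10  h4:3  h5:0  h6:2  h7:2 → peak 10
Best is Item 4@4, peak 10.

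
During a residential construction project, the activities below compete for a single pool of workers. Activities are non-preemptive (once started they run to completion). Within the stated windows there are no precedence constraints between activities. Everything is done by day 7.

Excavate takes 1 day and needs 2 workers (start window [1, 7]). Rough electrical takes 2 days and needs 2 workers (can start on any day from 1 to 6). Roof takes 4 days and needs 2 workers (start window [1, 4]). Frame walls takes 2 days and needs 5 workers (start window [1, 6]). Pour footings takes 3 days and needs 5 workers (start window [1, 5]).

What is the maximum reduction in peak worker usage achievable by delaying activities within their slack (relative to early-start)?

9

Early-start peak: d1:16  d2:14  d3:7  d4:2  d5:0  d6:0  d7:0 ⇒ 16.
Leveled (Excavate@1, Rough electrical@1, Roof@1, Frame walls@3, Pour footings@5): d1:6  d2:4  d3:7  d4:7  d5:5  d6:5  d7:5 ⇒ 7.
Reduction 16 − 7 = 9.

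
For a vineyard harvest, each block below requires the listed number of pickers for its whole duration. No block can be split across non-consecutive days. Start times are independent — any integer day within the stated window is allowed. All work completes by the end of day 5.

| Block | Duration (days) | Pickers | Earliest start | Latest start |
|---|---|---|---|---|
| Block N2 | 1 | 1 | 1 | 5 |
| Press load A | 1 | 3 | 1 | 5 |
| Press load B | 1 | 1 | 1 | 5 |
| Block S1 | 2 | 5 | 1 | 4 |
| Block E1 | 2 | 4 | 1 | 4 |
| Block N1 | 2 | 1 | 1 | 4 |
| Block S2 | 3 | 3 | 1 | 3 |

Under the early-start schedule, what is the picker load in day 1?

At early start, day 1 has: Block N2, Press load A, Press load B, Block S1, Block E1, Block N1, Block S2.
Demand: 1 + 3 + 1 + 5 + 4 + 1 + 3 = 18.

18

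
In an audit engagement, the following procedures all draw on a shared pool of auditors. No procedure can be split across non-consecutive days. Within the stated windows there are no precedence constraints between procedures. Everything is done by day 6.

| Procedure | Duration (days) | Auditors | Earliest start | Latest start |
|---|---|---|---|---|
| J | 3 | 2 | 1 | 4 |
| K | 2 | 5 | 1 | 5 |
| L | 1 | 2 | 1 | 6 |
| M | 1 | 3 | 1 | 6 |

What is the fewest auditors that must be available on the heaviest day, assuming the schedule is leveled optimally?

5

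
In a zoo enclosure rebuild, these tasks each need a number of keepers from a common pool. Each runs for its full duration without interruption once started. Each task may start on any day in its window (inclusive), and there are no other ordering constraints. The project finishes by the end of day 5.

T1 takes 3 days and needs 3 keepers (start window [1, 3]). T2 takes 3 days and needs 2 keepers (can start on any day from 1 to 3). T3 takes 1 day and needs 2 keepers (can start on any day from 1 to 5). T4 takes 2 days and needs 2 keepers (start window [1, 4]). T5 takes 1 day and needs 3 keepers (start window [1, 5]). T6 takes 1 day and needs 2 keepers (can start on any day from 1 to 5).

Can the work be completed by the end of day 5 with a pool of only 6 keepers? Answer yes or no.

yes

Schedule T1@1, T2@1, T3@4, T4@4, T5@5, T6@4: d1:5  d2:5  d3:5  d4:6  d5:5 — peak 6 ≤ 6.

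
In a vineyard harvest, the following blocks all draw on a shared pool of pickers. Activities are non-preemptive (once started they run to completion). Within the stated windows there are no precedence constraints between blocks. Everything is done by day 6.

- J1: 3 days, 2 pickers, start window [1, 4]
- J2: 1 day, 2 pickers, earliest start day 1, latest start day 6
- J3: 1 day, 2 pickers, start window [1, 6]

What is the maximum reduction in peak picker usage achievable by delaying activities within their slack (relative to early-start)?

Early-start peak: d1:6  d2:2  d3:2  d4:0  d5:0  d6:0 ⇒ 6.
Leveled (J1@1, J2@4, J3@5): d1:2  d2:2  d3:2  d4:2  d5:2  d6:0 ⇒ 2.
Reduction 6 − 2 = 4.

4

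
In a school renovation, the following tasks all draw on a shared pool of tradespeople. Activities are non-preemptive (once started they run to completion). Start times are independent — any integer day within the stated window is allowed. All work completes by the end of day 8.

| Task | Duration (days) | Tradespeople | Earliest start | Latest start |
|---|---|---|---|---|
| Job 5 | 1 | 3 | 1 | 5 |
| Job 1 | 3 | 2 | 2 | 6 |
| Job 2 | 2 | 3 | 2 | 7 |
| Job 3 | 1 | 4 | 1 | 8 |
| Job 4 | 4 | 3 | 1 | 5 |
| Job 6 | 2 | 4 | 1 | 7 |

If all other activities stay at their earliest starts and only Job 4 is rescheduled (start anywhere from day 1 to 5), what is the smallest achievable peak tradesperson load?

11

Job 4@1: d1:14  d2:12  d3:8  d4:5  d5:0  d6:0  d7:0  d8:0 → peak 14
Job 4@2: d1:11  d2:12  d3:8  d4:5  d5:3  d6:0  d7:0  d8:0 → peak 12
Job 4@3: d1:11  d2:9  d3:8  d4:5  d5:3  d6:3  d7:0  d8:0 → peak 11
Job 4@4: d1:11  d2:9  d3:5  d4:5  d5:3  d6:3  d7:3  d8:0 → peak 11
Job 4@5: d1:11  d2:9  d3:5  d4:2  d5:3  d6:3  d7:3  d8:3 → peak 11
Best is Job 4@3, peak 11.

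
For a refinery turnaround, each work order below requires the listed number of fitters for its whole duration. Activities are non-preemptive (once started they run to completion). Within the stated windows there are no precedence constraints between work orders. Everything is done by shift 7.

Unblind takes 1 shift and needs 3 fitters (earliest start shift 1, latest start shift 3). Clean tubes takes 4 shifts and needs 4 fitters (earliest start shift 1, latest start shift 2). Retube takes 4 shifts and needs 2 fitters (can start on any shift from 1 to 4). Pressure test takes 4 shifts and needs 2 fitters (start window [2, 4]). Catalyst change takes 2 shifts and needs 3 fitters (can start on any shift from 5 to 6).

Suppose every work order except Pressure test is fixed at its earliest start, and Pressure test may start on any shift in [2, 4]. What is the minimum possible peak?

9

Pressure test@2: s1:9  s2:8  s3:8  s4:8  s5:5  s6:3  s7:0 → peak 9
Pressure test@3: s1:9  s2:6  s3:8  s4:8  s5:5  s6:5  s7:0 → peak 9
Pressure test@4: s1:9  s2:6  s3:6  s4:8  s5:5  s6:5  s7:2 → peak 9
Best is Pressure test@2, peak 9.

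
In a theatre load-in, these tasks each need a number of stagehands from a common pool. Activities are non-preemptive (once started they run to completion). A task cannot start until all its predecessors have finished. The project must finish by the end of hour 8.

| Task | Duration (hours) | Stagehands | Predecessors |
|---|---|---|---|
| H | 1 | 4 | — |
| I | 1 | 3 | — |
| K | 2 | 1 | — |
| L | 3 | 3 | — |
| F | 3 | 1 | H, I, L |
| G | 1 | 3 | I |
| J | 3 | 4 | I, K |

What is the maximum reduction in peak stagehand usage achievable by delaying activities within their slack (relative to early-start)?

5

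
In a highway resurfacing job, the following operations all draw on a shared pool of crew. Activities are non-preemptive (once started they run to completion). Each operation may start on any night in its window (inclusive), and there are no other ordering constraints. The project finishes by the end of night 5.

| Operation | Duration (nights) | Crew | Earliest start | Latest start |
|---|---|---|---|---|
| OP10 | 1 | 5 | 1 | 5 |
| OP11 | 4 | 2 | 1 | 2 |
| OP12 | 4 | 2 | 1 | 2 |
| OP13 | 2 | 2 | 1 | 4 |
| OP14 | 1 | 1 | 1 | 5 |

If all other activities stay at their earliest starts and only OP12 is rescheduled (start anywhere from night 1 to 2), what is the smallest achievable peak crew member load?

10

OP12@1: n1:12  n2:6  n3:4  n4:4  n5:0 → peak 12
OP12@2: n1:10  n2:6  n3:4  n4:4  n5:2 → peak 10
Best is OP12@2, peak 10.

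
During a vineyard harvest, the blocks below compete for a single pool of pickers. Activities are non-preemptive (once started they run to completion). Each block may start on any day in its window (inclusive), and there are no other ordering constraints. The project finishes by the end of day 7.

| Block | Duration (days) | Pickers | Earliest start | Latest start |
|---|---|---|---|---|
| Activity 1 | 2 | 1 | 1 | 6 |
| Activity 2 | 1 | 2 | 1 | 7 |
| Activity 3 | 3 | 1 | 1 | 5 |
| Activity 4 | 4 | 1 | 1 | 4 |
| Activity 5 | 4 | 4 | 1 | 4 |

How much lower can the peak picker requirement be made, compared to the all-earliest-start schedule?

Early-start peak: d1:9  d2:7  d3:6  d4:5  d5:0  d6:0  d7:0 ⇒ 9.
Leveled (Activity 1@1, Activity 2@1, Activity 3@1, Activity 4@1, Activity 5@4): d1:5  d2:3  d3:2  d4:5  d5:4  d6:4  d7:4 ⇒ 5.
Reduction 9 − 5 = 4.

4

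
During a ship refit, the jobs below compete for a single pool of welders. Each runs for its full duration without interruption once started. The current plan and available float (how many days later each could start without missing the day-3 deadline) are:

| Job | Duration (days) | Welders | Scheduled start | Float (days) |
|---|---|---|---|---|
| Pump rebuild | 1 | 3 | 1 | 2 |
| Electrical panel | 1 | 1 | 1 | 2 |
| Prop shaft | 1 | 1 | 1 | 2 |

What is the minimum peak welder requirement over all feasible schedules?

Early-start (Pump rebuild@1, Electrical panel@1, Prop shaft@1) gives peak 5: d1:5  d2:0  d3:0.
Shift Electrical panel→2, Prop shaft→2.
Schedule Pump rebuild@1, Electrical panel@2, Prop shaft@2: d1:3  d2:2  d3:0 — peak 3.

3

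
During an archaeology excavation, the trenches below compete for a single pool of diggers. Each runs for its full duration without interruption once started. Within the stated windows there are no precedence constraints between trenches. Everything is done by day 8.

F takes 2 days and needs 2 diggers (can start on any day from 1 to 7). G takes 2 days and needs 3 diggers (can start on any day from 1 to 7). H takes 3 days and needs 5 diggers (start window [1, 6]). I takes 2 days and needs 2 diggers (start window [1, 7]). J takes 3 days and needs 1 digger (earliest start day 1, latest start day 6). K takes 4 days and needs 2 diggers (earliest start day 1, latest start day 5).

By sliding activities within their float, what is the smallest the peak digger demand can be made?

6

Early-start (F@1, G@1, H@1, I@1, J@1, K@1) gives peak 15: d1:15  d2:15  d3:8  d4:2  d5:0  d6:0  d7:0  d8:0.
Shift G→3, H→5, J→3.
Schedule F@1, G@3, H@5, I@1, J@3, K@1: d1:6  d2:6  d3:6  d4:6  d5:6  d6:5  d7:5  d8:0 — peak 6.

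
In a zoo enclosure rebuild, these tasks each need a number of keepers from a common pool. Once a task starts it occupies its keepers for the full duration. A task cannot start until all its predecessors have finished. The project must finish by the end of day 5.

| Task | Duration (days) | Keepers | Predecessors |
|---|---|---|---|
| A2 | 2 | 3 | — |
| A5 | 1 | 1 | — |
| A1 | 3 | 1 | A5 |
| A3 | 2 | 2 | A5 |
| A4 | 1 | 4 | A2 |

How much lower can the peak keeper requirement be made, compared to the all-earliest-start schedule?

Early-start peak: d1:4  d2:6  d3:7  d4:1  d5:0 ⇒ 7.
Leveled (A2@1, A5@1, A1@2, A3@3, A4@5): d1:4  d2:4  d3:3  d4:3  d5:4 ⇒ 4.
Reduction 7 − 4 = 3.

3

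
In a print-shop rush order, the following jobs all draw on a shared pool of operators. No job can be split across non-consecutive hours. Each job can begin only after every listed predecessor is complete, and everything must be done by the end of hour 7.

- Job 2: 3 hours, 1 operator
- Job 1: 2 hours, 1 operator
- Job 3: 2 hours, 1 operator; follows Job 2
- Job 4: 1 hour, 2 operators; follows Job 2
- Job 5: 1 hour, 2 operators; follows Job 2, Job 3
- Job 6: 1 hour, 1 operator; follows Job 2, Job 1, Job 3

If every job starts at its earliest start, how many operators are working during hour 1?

At early start, hour 1 has: Job 2, Job 1.
Demand: 1 + 1 = 2.

2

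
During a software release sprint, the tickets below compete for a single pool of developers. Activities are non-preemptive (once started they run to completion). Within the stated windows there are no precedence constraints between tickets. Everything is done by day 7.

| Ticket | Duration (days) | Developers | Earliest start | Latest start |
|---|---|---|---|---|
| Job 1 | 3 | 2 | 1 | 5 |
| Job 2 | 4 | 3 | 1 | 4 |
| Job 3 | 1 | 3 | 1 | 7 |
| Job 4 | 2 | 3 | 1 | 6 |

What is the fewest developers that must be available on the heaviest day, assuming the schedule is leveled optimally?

Early-start (Job 1@1, Job 2@1, Job 3@1, Job 4@1) gives peak 11: d1:11  d2:8  d3:5  d4:3  d5:0  d6:0  d7:0.
Shift Job 3→5, Job 4→6.
Schedule Job 1@1, Job 2@1, Job 3@5, Job 4@6: d1:5  d2:5  d3:5  d4:3  d5:3  d6:3  d7:3 — peak 5.

5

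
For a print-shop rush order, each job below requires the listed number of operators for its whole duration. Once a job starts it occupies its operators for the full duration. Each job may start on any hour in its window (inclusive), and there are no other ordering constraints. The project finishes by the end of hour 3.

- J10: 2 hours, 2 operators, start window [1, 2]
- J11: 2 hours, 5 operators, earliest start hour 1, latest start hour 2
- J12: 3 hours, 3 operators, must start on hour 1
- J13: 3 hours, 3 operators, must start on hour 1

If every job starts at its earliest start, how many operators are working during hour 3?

6

At early start, hour 3 has: J12, J13.
Demand: 3 + 3 = 6.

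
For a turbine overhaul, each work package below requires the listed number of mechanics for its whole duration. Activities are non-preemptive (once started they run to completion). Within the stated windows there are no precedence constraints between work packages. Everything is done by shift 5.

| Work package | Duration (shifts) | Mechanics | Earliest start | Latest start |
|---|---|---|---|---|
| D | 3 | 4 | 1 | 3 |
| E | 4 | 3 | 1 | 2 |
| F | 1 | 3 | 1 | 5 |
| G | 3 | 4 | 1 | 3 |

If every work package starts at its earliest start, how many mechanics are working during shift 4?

3

At early start, shift 4 has: E.
Demand: 3 = 3.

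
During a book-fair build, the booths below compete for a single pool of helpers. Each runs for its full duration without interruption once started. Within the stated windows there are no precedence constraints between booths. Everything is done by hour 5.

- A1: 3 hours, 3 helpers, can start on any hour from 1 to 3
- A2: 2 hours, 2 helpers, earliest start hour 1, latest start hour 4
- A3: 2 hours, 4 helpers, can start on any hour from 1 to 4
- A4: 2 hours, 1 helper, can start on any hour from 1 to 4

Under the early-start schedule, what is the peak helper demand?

10

Early-start schedule: A1@1, A2@1, A3@1, A4@1.
Load per hour: hour 1: 10, hour 2: 10, hour 3: 3, hour 4: 0, hour 5: 0.
Peak is 10.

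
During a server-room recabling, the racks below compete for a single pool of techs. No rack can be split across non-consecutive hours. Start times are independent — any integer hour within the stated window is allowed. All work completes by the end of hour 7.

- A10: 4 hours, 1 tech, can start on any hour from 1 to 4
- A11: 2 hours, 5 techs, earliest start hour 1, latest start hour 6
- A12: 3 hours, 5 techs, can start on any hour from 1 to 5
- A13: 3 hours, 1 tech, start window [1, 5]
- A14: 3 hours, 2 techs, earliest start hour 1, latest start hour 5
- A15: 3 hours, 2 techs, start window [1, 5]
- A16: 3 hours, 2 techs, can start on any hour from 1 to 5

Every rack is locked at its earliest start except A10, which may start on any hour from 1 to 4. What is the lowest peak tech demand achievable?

A10@1: h1:18  h2:18  h3:13  h4:1  h5:0  h6:0  h7:0 → peak 18
A10@2: h1:17  h2:18  h3:13  h4:1  h5:1  h6:0  h7:0 → peak 18
A10@3: h1:17  h2:17  h3:13  h4:1  h5:1  h6:1  h7:0 → peak 17
A10@4: h1:17  h2:17  h3:12  h4:1  h5:1  h6:1  h7:1 → peak 17
Best is A10@3, peak 17.

17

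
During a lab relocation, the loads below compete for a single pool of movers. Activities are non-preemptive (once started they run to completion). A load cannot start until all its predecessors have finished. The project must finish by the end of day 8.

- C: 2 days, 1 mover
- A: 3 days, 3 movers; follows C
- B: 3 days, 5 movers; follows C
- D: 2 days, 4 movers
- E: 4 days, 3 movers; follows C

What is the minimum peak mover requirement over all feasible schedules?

8

Early-start (C@1, A@3, B@3, D@1, E@3) gives peak 11: d1:5  d2:5  d3:11  d4:11  d5:11  d6:3  d7:0  d8:0.
Shift B→6.
Schedule C@1, A@3, B@6, D@1, E@3: d1:5  d2:5  d3:6  d4:6  d5:6  d6:8  d7:5  d8:5 — peak 8.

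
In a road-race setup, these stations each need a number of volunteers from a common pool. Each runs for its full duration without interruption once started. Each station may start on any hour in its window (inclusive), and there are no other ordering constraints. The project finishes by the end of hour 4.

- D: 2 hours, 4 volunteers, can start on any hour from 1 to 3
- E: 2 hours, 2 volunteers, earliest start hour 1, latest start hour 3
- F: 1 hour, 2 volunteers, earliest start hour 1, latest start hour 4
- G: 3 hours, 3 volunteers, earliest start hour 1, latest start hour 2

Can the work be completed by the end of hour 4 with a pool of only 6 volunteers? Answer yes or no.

The minimum achievable peak is 7; 6 < 7, so no feasible schedule stays within the cap.

no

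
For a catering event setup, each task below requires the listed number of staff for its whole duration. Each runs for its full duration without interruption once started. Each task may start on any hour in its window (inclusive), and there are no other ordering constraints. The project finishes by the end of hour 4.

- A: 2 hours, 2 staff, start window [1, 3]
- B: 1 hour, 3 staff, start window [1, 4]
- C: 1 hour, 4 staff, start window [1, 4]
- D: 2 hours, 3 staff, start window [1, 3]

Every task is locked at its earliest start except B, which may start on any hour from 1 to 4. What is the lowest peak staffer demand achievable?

9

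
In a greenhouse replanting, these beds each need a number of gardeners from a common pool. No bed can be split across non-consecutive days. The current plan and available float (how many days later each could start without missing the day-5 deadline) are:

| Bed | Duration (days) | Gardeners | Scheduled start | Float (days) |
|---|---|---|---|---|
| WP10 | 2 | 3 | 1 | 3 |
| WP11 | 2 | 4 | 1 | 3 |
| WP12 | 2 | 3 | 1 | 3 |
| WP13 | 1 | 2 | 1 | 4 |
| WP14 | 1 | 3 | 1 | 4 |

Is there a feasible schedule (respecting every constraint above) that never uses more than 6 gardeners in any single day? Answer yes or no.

yes

Schedule WP10@1, WP11@3, WP12@1, WP13@3, WP14@5: d1:6  d2:6  d3:6  d4:4  d5:3 — peak 6 ≤ 6.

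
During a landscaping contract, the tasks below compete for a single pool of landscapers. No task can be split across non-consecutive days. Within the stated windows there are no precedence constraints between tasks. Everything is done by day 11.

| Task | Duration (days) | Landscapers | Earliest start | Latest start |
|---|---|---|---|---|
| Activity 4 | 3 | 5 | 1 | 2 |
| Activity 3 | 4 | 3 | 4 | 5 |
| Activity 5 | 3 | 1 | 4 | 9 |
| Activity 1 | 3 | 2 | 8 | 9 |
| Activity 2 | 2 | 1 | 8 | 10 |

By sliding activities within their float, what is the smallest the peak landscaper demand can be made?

Schedule Activity 4@1, Activity 3@4, Activity 5@4, Activity 1@8, Activity 2@8: d1:5  d2:5  d3:5  d4:4  d5:4  d6:4  d7:3  d8:3  d9:3  d10:2  d11:0 — peak 5.

5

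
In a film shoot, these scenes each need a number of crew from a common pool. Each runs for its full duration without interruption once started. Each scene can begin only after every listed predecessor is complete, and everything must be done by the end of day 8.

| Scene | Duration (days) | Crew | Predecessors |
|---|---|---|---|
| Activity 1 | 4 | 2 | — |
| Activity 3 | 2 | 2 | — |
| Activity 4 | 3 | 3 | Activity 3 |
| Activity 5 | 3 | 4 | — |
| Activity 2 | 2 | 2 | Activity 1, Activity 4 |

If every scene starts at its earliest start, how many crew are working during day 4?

5

At early start, day 4 has: Activity 1, Activity 4.
Demand: 2 + 3 = 5.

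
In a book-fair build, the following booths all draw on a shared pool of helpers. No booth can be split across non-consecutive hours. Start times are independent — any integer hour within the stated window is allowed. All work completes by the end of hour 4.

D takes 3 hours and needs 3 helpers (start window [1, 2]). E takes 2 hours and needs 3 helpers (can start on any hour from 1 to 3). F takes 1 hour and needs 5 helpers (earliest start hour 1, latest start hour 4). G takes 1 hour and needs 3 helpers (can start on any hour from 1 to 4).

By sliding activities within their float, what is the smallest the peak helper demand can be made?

Early-start (D@1, E@1, F@1, G@1) gives peak 14: h1:14  h2:6  h3:3  h4:0.
Shift F→4, G→3.
Schedule D@1, E@1, F@4, G@3: h1:6  h2:6  h3:6  h4:5 — peak 6.
Total helper-hours = 23 over 4 hours ⇒ peak ≥ ⌈23/4⌉ = 6, so 6 is optimal.

6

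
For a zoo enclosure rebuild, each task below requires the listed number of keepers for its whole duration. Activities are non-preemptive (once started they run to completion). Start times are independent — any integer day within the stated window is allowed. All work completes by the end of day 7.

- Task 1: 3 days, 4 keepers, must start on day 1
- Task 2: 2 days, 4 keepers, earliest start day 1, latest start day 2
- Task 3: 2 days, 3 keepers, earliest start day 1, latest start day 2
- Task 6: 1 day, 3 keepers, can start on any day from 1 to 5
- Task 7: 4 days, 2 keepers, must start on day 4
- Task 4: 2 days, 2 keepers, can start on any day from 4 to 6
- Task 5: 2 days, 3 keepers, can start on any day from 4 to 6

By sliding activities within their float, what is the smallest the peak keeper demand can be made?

11

Early-start (Task 1@1, Task 2@1, Task 3@1, Task 6@1, Task 7@4, Task 4@4, Task 5@4) gives peak 14: d1:14  d2:11  d3:4  d4:7  d5:7  d6:2  d7:2.
Shift Task 6→3.
Schedule Task 1@1, Task 2@1, Task 3@1, Task 6@3, Task 7@4, Task 4@4, Task 5@4: d1:11  d2:11  d3:7  d4:7  d5:7  d6:2  d7:2 — peak 11.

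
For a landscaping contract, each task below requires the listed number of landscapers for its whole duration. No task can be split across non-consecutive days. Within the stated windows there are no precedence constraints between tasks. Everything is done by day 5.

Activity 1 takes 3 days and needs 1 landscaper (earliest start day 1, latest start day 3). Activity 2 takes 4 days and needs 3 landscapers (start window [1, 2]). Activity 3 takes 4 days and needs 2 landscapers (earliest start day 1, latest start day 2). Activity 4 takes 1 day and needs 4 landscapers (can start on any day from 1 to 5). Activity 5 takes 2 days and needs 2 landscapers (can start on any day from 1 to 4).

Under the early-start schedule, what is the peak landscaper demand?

Early-start schedule: Activity 1@1, Activity 2@1, Activity 3@1, Activity 4@1, Activity 5@1.
Load per day: day 1: 12, day 2: 8, day 3: 6, day 4: 5, day 5: 0.
Peak is 12.

12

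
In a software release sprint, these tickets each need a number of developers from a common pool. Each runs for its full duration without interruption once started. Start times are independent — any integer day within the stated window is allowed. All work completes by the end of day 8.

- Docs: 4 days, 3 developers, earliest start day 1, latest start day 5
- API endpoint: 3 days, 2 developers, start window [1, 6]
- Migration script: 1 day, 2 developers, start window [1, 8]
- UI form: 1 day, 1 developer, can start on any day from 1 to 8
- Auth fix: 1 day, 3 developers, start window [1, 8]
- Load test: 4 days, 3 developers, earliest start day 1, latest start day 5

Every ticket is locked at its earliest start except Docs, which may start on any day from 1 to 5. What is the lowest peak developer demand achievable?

11

Docs@1: d1:14  d2:8  d3:8  d4:6  d5:0  d6:0  d7:0  d8:0 → peak 14
Docs@2: d1:11  d2:8  d3:8  d4:6  d5:3  d6:0  d7:0  d8:0 → peak 11
Docs@3: d1:11  d2:5  d3:8  d4:6  d5:3  d6:3  d7:0  d8:0 → peak 11
Docs@4: d1:11  d2:5  d3:5  d4:6  d5:3  d6:3  d7:3  d8:0 → peak 11
Docs@5: d1:11  d2:5  d3:5  d4:3  d5:3  d6:3  d7:3  d8:3 → peak 11
Best is Docs@2, peak 11.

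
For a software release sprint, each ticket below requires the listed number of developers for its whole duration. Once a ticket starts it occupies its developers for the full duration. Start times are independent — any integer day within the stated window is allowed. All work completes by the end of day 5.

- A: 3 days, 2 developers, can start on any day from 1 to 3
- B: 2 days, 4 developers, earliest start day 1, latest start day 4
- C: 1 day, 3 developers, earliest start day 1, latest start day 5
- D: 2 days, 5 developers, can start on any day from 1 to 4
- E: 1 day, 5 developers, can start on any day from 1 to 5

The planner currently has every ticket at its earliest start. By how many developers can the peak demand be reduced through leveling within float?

Early-start peak: d1:19  d2:11  d3:2  d4:0  d5:0 ⇒ 19.
Leveled (A@1, B@3, C@4, D@1, E@5): d1:7  d2:7  d3:6  d4:7  d5:5 ⇒ 7.
Reduction 19 − 7 = 12.

12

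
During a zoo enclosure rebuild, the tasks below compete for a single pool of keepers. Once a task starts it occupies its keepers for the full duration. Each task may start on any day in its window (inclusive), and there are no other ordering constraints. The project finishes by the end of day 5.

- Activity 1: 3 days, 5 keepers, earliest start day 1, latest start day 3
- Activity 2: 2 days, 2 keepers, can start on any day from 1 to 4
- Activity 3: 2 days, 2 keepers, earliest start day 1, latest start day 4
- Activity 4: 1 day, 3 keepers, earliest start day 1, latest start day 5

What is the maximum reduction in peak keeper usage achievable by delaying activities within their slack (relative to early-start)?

5

Early-start peak: d1:12  d2:9  d3:5  d4:0  d5:0 ⇒ 12.
Leveled (Activity 1@1, Activity 2@1, Activity 3@3, Activity 4@4): d1:7  d2:7  d3:7  d4:5  d5:0 ⇒ 7.
Reduction 12 − 7 = 5.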